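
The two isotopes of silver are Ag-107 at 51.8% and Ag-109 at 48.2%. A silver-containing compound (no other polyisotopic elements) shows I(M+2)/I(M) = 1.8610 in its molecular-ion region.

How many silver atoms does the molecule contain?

2

With n Ag atoms, P(M+2)/P(M) = C(n,1)·p^(n−1)q / p^n = n·q/p = n · 0.482/0.518.
n = 1.8610 × 0.518/0.482 = 2.00 ≈ 2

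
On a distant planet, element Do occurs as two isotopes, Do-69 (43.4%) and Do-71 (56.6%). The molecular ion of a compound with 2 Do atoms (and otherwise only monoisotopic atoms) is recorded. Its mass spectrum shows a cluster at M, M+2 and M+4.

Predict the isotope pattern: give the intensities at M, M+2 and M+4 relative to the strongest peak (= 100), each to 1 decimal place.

The 2 Do atoms are independent, so intensities follow the terms of (0.434 + 0.566)^2.
P(M) = 0.434^2 = 0.188356
P(M+2) = 2 × 0.434^1 × 0.566^1 = 0.491288
P(M+4) = 0.566^2 = 0.320356
The M+2 peak is largest (0.491288); scaling to 100 gives 38.3 : 100.0 : 65.2.

38.3 : 100.0 : 65.2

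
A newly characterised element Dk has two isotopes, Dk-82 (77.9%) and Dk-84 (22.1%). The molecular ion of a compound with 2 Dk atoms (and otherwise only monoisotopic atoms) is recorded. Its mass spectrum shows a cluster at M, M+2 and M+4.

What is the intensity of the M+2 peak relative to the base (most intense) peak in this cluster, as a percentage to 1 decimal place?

56.7%

Binomial terms of (0.779 + 0.221)^2: M 0.6068, M+2 0.3443, M+4 0.0488 → M is the base peak.
P(M) = C(2,0) × 0.779^2 × 0.221^0 = 1 × 0.606841 × 1.0000 = 0.606841 (base)
P(M+2) = C(2,1) × 0.779^1 × 0.221^1 = 2 × 0.7790 × 0.2210 = 0.344318
Relative intensity = 0.344318 / 0.606841 × 100 = 56.7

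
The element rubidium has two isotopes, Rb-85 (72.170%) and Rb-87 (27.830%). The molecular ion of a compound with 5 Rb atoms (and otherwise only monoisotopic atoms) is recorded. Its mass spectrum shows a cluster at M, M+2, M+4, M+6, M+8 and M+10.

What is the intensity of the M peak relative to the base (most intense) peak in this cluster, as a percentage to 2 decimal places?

51.86%

(0.72170 + 0.27830)^5 gives M 0.1958, M+2 0.3775, M+4 0.2911, M+6 0.1123, M+8 0.0216, M+10 0.0017; the largest is M+2.
P(M+2) = C(5,1) × 0.72170^4 × 0.27830^1 = 5 × 0.27128565 × 0.2783 = 0.377494 (base)
P(M) = C(5,0) × 0.72170^5 × 0.27830^0 = 1 × 0.19578685 × 1.0000 = 0.195787
Relative intensity = 0.195787 / 0.377494 × 100 = 51.86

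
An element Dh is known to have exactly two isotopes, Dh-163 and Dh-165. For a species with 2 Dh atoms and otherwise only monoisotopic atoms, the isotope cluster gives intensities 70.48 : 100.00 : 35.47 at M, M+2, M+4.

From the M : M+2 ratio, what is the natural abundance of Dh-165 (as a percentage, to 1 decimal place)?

Write p for the Dh-163 fraction. I(M+2)/I(M) = [C(2,1)·p^1·(1−p)] / p^2 = 2·(1−p)/p = 100.00/70.48 = 1.4188
(1−p)/p = 1.4188/2 = 0.7094  ⇒  p = 1/(1 + 0.7094) = 0.5850
Dh-163: 58.5%, Dh-165: 41.5%.

41.5%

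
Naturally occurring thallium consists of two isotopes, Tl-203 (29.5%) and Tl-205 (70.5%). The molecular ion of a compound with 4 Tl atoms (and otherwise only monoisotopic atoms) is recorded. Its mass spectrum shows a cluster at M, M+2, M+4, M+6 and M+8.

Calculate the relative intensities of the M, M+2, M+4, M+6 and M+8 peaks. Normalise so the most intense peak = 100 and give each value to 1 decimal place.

1.8 : 17.5 : 62.8 : 100.0 : 59.7

The 4 Tl atoms are independent, so intensities follow the terms of (0.295 + 0.705)^4.
P(M) = 0.295^4 = 0.007573
P(M+2) = 4 × 0.295^3 × 0.705^1 = 0.072396
P(M+4) = 6 × 0.295^2 × 0.705^2 = 0.259522
P(M+6) = 4 × 0.295^1 × 0.705^3 = 0.413475
P(M+8) = 0.705^4 = 0.247034
The M+6 peak is largest (0.413475); scaling to 100 gives 1.8 : 17.5 : 62.8 : 100.0 : 59.7.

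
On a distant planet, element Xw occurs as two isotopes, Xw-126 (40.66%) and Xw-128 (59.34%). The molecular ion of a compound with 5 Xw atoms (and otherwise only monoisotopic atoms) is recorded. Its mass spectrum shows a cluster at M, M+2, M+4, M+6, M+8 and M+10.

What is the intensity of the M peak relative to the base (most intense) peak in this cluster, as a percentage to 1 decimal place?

Binomial terms of (0.4066 + 0.5934)^5: M 0.0111, M+2 0.0811, M+4 0.2367, M+6 0.3454, M+8 0.2521, M+10 0.0736 → M+6 is the base peak.
P(M+6) = C(5,3) × 0.4066^2 × 0.5934^3 = 10 × 0.16532356 × 0.20895012 = 0.345444 (base)
P(M) = C(5,0) × 0.4066^5 × 0.5934^0 = 1 × 0.01111314 × 1.0000 = 0.011113
Relative intensity = 0.011113 / 0.345444 × 100 = 3.2

3.2%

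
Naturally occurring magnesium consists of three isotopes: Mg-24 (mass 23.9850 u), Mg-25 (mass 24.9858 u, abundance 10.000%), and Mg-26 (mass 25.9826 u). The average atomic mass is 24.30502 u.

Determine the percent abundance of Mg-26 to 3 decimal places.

The remaining 90.000% is split between Mg-24 (fraction x) and Mg-26 (fraction 0.90000 − x).
Substituting: 23.9850x + 25.9826(0.90000 − x) = 21.80644
(23.9850 − 25.9826)x = -1.5779  ⇒  x = 0.78990, y = 0.11010
Mg-24: 78.990%, Mg-26: 11.010%.

11.010%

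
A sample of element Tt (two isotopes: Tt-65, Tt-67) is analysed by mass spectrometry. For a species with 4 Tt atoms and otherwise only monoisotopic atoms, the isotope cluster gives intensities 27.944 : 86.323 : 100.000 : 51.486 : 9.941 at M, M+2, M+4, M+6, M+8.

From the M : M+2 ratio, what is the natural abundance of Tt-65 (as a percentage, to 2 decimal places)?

56.42%

Write p for the Tt-65 fraction. I(M+2)/I(M) = [C(4,1)·p^3·(1−p)] / p^4 = 4·(1−p)/p = 86.323/27.944 = 3.0891
(1−p)/p = 3.0891/4 = 0.7723  ⇒  p = 1/(1 + 0.7723) = 0.5642
Tt-65: 56.42%, Tt-67: 43.58%.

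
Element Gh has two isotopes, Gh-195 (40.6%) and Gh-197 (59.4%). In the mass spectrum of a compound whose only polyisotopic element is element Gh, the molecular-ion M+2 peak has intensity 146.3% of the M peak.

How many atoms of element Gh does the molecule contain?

1

The M+2/M ratio from n Gh atoms is n · q/p = n · 0.594/0.406.
n = 1.463 × 0.406/0.594 = 1.00 ≈ 1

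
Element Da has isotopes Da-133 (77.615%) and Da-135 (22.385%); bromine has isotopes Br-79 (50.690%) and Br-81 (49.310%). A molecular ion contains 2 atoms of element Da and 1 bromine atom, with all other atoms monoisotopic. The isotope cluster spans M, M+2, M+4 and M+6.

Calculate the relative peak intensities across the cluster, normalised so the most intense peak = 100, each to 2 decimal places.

64.53 : 100.00 : 41.58 : 5.22

Element Da pattern (n=2): 0.60240882 : 0.34748236 : 0.05010882
Bromine pattern (n=1): 0.5069 : 0.4931
Convolve the two distributions (both contribute in 2-u steps):
  M: 0.60240882×0.5069 = 0.305361
  M+2: 0.60240882×0.4931 + 0.34748236×0.5069 = 0.473187
  M+4: 0.34748236×0.4931 + 0.05010882×0.5069 = 0.196744
  M+6: 0.05010882×0.4931 = 0.024709
Scale to base peak (0.473187) = 100: 64.53 : 100.00 : 41.58 : 5.22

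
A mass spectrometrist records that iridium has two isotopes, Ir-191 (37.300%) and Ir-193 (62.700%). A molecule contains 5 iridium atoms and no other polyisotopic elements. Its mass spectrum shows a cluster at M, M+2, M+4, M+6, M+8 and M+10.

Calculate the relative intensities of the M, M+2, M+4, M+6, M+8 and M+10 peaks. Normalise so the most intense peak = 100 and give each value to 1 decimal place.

2.1 : 17.7 : 59.5 : 100.0 : 84.0 : 28.3

Each Ir atom is independently Ir-191 (p = 0.37300) or Ir-193 (q = 0.62700); the cluster is the binomial expansion (p + q)^5.
P(M) = 0.37300^5 = 0.007220
P(M+2) = 5 × 0.37300^4 × 0.62700^1 = 0.060684
P(M+4) = 10 × 0.37300^3 × 0.62700^2 = 0.204015
P(M+6) = 10 × 0.37300^2 × 0.62700^3 = 0.342942
P(M+8) = 5 × 0.37300^1 × 0.62700^4 = 0.288237
P(M+10) = 0.62700^5 = 0.096903
The M+6 peak is largest (0.342942); scaling to 100 gives 2.1 : 17.7 : 59.5 : 100.0 : 84.0 : 28.3.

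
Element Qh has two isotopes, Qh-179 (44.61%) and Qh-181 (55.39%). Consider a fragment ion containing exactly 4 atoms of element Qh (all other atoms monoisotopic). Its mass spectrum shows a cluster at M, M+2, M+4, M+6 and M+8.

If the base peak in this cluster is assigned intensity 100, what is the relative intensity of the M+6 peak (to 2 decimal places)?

(0.4461 + 0.5539)^4 gives M 0.0396, M+2 0.1967, M+4 0.3663, M+6 0.3032, M+8 0.0941; the largest is M+4.
P(M+4) = C(4,2) × 0.4461^2 × 0.5539^2 = 6 × 0.19900521 × 0.30680521 = 0.366335 (base)
P(M+6) = C(4,3) × 0.4461^1 × 0.5539^3 = 4 × 0.4461 × 0.16993941 = 0.303240
Relative intensity = 0.303240 / 0.366335 × 100 = 82.78

82.78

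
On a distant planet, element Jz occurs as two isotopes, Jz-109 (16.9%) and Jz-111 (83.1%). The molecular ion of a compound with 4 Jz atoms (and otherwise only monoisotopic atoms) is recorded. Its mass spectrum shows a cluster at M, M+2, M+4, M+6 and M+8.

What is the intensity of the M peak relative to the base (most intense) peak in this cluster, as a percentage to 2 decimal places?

0.17%

(0.169 + 0.831)^4 gives M 0.0008, M+2 0.0160, M+4 0.1183, M+6 0.3879, M+8 0.4769; the largest is M+8.
P(M+8) = C(4,4) × 0.169^0 × 0.831^4 = 1 × 1.0000 × 0.47687449 = 0.476874 (base)
P(M) = C(4,0) × 0.169^4 × 0.831^0 = 1 × 0.00081573 × 1.0000 = 0.000816
Relative intensity = 0.000816 / 0.476874 × 100 = 0.17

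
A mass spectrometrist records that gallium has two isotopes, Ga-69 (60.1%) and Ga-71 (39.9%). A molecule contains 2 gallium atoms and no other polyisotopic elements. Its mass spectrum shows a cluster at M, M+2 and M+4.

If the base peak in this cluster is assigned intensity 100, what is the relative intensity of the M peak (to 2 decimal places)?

75.31

Term probabilities: M 0.3612, M+2 0.4796, M+4 0.1592. Base peak = M+2.
P(M+2) = C(2,1) × 0.601^1 × 0.399^1 = 2 × 0.6010 × 0.3990 = 0.479598 (base)
P(M) = C(2,0) × 0.601^2 × 0.399^0 = 1 × 0.361201 × 1.0000 = 0.361201
Relative intensity = 0.361201 / 0.479598 × 100 = 75.31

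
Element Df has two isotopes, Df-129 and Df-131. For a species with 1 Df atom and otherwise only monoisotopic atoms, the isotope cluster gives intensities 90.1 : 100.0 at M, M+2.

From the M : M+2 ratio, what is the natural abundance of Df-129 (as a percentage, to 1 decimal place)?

If p is the fraction of Df that is Df-129, then I(M+2)/I(M) = [C(1,1)·p^0·(1−p)] / p^1 = 1·(1−p)/p = 100.0/90.1 = 1.1099
(1−p)/p = 1.1099/1 = 1.1099  ⇒  p = 1/(1 + 1.1099) = 0.4740
Df-129: 47.4%, Df-131: 52.6%.

47.4%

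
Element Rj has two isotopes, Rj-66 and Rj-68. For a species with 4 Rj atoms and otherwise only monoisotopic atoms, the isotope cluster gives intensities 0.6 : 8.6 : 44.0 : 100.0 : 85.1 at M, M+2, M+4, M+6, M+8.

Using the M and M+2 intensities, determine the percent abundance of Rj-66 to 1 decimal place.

21.8%

If p is the fraction of Rj that is Rj-66, then I(M+2)/I(M) = [C(4,1)·p^3·(1−p)] / p^4 = 4·(1−p)/p = 8.6/0.6 = 14.3333
(1−p)/p = 14.3333/4 = 3.5833  ⇒  p = 1/(1 + 3.5833) = 0.2182
Rj-66: 21.8%, Rj-68: 78.2%.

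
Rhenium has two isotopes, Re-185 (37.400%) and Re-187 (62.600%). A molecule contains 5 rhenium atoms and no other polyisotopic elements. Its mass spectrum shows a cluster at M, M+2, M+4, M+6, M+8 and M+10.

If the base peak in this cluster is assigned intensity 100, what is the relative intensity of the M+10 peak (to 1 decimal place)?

Term probabilities: M 0.0073, M+2 0.0612, M+4 0.2050, M+6 0.3431, M+8 0.2872, M+10 0.0961. Base peak = M+6.
P(M+6) = C(5,3) × 0.37400^2 × 0.62600^3 = 10 × 0.139876 × 0.24531438 = 0.343136 (base)
P(M+10) = C(5,5) × 0.37400^0 × 0.62600^5 = 1 × 1.0000 × 0.09613282 = 0.096133
Relative intensity = 0.096133 / 0.343136 × 100 = 28.0

28.0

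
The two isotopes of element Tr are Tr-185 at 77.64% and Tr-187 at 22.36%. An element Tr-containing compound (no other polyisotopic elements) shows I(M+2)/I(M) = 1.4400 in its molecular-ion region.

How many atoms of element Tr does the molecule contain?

5

With n Tr atoms, P(M+2)/P(M) = C(n,1)·p^(n−1)q / p^n = n·q/p = n · 0.2236/0.7764.
n = 1.4400 × 0.7764/0.2236 = 5.00 ≈ 5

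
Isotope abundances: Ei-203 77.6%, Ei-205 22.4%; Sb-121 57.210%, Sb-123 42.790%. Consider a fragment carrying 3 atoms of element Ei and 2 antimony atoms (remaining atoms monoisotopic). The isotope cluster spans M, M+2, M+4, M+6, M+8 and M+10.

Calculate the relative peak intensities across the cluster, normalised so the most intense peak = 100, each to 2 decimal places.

Element Ei pattern (n=3): 0.46728858 : 0.40466227 : 0.11680973 : 0.01123942
Antimony pattern (n=2): 0.32729841 : 0.48960318 : 0.18309841
Convolve the two distributions (both contribute in 2-u steps):
  M: 0.46728858×0.32729841 = 0.152943
  M+2: 0.46728858×0.48960318 + 0.40466227×0.32729841 = 0.361231
  M+4: 0.46728858×0.18309841 + 0.40466227×0.48960318 + 0.11680973×0.32729841 = 0.321915
  M+6: 0.40466227×0.18309841 + 0.11680973×0.48960318 + 0.01123942×0.32729841 = 0.134962
  M+8: 0.11680973×0.18309841 + 0.01123942×0.48960318 = 0.026891
  M+10: 0.01123942×0.18309841 = 0.002058
Scale to base peak (0.361231) = 100: 42.34 : 100.00 : 89.12 : 37.36 : 7.44 : 0.57

42.34 : 100.00 : 89.12 : 37.36 : 7.44 : 0.57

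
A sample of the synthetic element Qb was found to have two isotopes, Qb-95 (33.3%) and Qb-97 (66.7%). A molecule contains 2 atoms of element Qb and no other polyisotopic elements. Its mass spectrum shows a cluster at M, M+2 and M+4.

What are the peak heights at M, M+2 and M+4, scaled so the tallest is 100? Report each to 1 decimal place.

Each Qb atom is independently Qb-95 (p = 0.333) or Qb-97 (q = 0.667); the cluster is the binomial expansion (p + q)^2.
P(M) = 0.333^2 = 0.110889
P(M+2) = 2 × 0.333^1 × 0.667^1 = 0.444222
P(M+4) = 0.667^2 = 0.444889
The M+4 peak is largest (0.444889); scaling to 100 gives 24.9 : 99.9 : 100.0.

24.9 : 99.9 : 100.0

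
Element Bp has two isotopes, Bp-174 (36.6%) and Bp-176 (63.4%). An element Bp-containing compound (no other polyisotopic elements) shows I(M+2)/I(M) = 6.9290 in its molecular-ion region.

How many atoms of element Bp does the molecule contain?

For n independent Bp atoms, I(M+2)/I(M) = n · (abundance Bp-176) / (abundance Bp-174) = n · 0.634/0.366.
n = 6.9290 × 0.366/0.634 = 4.00 ≈ 4

4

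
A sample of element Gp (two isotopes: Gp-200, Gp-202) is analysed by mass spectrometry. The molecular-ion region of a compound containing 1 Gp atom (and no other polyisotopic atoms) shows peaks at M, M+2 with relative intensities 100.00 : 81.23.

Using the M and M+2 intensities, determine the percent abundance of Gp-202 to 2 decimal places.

If p is the fraction of Gp that is Gp-200, then I(M+2)/I(M) = [C(1,1)·p^0·(1−p)] / p^1 = 1·(1−p)/p = 81.23/100.00 = 0.8123
(1−p)/p = 0.8123/1 = 0.8123  ⇒  p = 1/(1 + 0.8123) = 0.5518
Gp-200: 55.18%, Gp-202: 44.82%.

44.82%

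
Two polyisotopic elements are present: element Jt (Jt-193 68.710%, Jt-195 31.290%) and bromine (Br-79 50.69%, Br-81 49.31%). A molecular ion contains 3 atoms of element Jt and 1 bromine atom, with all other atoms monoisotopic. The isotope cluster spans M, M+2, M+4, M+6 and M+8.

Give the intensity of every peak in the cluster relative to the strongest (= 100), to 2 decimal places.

42.75 : 100.00 : 83.42 : 29.91 : 3.93

Element Jt pattern (n=3): 0.32438431 : 0.44316629 : 0.20181448 : 0.03063492
Bromine pattern (n=1): 0.5069 : 0.4931
Convolve the two distributions (both contribute in 2-u steps):
  M: 0.32438431×0.5069 = 0.164430
  M+2: 0.32438431×0.4931 + 0.44316629×0.5069 = 0.384595
  M+4: 0.44316629×0.4931 + 0.20181448×0.5069 = 0.320825
  M+6: 0.20181448×0.4931 + 0.03063492×0.5069 = 0.115044
  M+8: 0.03063492×0.4931 = 0.015106
Scale to base peak (0.384595) = 100: 42.75 : 100.00 : 83.42 : 29.91 : 3.93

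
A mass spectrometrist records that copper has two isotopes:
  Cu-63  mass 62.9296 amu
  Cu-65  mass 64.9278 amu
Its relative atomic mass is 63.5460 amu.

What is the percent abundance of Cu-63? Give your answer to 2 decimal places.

69.15%

Let x be the fractional abundance of Cu-63; then Cu-65 has abundance 1 − x.
62.9296·x + 64.9278·(1 − x) = 63.5460
(62.9296 − 64.9278)·x = 63.5460 − 64.9278
x = -1.3818 / -1.9982 = 0.69152 → 69.15% Cu-63, 30.85% Cu-65.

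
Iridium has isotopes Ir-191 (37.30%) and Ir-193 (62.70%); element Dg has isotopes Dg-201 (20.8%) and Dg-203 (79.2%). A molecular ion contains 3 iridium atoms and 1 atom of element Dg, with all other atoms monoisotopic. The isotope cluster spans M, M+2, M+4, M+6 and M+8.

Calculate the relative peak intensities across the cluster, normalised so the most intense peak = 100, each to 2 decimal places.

Iridium pattern (n=3): 0.05189512 : 0.26170165 : 0.43991135 : 0.24649188
Element Dg pattern (n=1): 0.2080 : 0.7920
Convolve the two distributions (both contribute in 2-u steps):
  M: 0.05189512×0.2080 = 0.010794
  M+2: 0.05189512×0.7920 + 0.26170165×0.2080 = 0.095535
  M+4: 0.26170165×0.7920 + 0.43991135×0.2080 = 0.298769
  M+6: 0.43991135×0.7920 + 0.24649188×0.2080 = 0.399680
  M+8: 0.24649188×0.7920 = 0.195222
Scale to base peak (0.399680) = 100: 2.70 : 23.90 : 74.75 : 100.00 : 48.84

2.70 : 23.90 : 74.75 : 100.00 : 48.84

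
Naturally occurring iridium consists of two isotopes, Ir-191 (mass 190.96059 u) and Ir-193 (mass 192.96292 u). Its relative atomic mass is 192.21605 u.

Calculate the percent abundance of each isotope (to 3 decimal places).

Ir-191: 37.300%, Ir-193: 62.700%

Let x be the fractional abundance of Ir-191; then Ir-193 has abundance 1 − x.
190.96059·x + 192.96292·(1 − x) = 192.21605
(190.96059 − 192.96292)·x = 192.21605 − 192.96292
x = -0.74687 / -2.00233 = 0.37300 → 37.300% Ir-191, 62.700% Ir-193.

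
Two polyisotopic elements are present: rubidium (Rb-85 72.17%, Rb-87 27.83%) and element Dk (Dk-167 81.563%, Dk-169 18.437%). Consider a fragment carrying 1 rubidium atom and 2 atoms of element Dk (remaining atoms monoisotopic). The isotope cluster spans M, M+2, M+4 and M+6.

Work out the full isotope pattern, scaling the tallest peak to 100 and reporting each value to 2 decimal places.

100.00 : 83.77 : 22.54 : 1.97

Rubidium pattern (n=1): 0.7217 : 0.2783
Element Dk pattern (n=2): 0.6652523 : 0.30075541 : 0.0339923
Convolve the two distributions (both contribute in 2-u steps):
  M: 0.7217×0.6652523 = 0.480113
  M+2: 0.7217×0.30075541 + 0.2783×0.6652523 = 0.402195
  M+4: 0.7217×0.0339923 + 0.2783×0.30075541 = 0.108232
  M+6: 0.2783×0.0339923 = 0.009460
Scale to base peak (0.480113) = 100: 100.00 : 83.77 : 22.54 : 1.97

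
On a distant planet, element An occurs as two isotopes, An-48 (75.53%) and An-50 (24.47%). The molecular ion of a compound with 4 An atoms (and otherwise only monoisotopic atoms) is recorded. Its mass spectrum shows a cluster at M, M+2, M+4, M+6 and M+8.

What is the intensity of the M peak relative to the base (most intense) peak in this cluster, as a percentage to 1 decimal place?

77.2%

(0.7553 + 0.2447)^4 gives M 0.3254, M+2 0.4217, M+4 0.2050, M+6 0.0443, M+8 0.0036; the largest is M+2.
P(M+2) = C(4,1) × 0.7553^3 × 0.2447^1 = 4 × 0.4308821 × 0.2447 = 0.421747 (base)
P(M) = C(4,0) × 0.7553^4 × 0.2447^0 = 1 × 0.32544525 × 1.0000 = 0.325445
Relative intensity = 0.325445 / 0.421747 × 100 = 77.2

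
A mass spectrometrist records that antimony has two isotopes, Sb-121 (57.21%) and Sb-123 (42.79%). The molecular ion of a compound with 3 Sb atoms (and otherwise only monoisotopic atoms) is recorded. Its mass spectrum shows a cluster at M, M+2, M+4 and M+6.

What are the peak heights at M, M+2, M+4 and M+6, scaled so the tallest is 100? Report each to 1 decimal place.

44.6 : 100.0 : 74.8 : 18.6

The 3 Sb atoms are independent, so intensities follow the terms of (0.5721 + 0.4279)^3.
P(M) = 0.5721^3 = 0.187247
P(M+2) = 3 × 0.5721^2 × 0.4279^1 = 0.420153
P(M+4) = 3 × 0.5721^1 × 0.4279^2 = 0.314252
P(M+6) = 0.4279^3 = 0.078348
The M+2 peak is largest (0.420153); scaling to 100 gives 44.6 : 100.0 : 74.8 : 18.6.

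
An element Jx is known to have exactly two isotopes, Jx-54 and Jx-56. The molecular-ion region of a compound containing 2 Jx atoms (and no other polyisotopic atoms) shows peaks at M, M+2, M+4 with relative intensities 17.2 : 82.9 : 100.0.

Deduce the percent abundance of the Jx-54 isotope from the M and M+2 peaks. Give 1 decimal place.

Let p = fractional abundance of Jx-54. I(M+2)/I(M) = [C(2,1)·p^1·(1−p)] / p^2 = 2·(1−p)/p = 82.9/17.2 = 4.8198
(1−p)/p = 4.8198/2 = 2.4099  ⇒  p = 1/(1 + 2.4099) = 0.2933
Jx-54: 29.3%, Jx-56: 70.7%.

29.3%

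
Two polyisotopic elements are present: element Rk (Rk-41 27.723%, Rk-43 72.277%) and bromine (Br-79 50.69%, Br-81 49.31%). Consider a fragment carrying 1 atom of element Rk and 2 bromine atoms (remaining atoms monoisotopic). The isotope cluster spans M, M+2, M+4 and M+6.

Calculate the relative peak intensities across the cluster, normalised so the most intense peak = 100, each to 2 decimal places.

Element Rk pattern (n=1): 0.27723 : 0.72277
Bromine pattern (n=2): 0.25694761 : 0.49990478 : 0.24314761
Convolve the two distributions (both contribute in 2-u steps):
  M: 0.27723×0.25694761 = 0.071234
  M+2: 0.27723×0.49990478 + 0.72277×0.25694761 = 0.324303
  M+4: 0.27723×0.24314761 + 0.72277×0.49990478 = 0.428724
  M+6: 0.72277×0.24314761 = 0.175740
Scale to base peak (0.428724) = 100: 16.62 : 75.64 : 100.00 : 40.99

16.62 : 75.64 : 100.00 : 40.99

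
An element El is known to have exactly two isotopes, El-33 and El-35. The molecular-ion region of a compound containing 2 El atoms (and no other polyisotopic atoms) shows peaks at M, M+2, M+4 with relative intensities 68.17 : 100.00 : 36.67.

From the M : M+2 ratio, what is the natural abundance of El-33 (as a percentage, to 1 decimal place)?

If p is the fraction of El that is El-33, then I(M+2)/I(M) = [C(2,1)·p^1·(1−p)] / p^2 = 2·(1−p)/p = 100.00/68.17 = 1.4669
(1−p)/p = 1.4669/2 = 0.7335  ⇒  p = 1/(1 + 0.7335) = 0.5769
El-33: 57.7%, El-35: 42.3%.

57.7%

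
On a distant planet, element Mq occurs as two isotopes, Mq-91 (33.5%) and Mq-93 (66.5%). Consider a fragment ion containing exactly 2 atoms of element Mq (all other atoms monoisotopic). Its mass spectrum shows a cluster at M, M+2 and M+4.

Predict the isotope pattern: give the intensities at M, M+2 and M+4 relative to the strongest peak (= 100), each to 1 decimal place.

25.2 : 100.0 : 99.3

The 2 Mq atoms are independent, so intensities follow the terms of (0.335 + 0.665)^2.
P(M) = 0.335^2 = 0.112225
P(M+2) = 2 × 0.335^1 × 0.665^1 = 0.445550
P(M+4) = 0.665^2 = 0.442225
The M+2 peak is largest (0.445550); scaling to 100 gives 25.2 : 100.0 : 99.3.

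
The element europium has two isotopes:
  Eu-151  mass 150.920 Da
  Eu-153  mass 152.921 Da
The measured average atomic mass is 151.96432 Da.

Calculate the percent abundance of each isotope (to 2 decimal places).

Writing the weighted mean with unknown fraction x of Eu-151:
150.920·x + 152.921·(1 − x) = 151.96432
(150.920 − 152.921)·x = 151.96432 − 152.921
x = -0.95668 / -2.001 = 0.47810 → 47.81% Eu-151, 52.19% Eu-153.

Eu-151: 47.81%, Eu-153: 52.19%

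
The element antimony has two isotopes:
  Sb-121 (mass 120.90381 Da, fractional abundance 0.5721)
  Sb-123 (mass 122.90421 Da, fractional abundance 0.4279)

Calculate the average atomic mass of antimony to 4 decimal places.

121.7598 Da

Average mass = Σ (abundance × isotope mass) = 0.5721 × 120.90381 + 0.4279 × 122.90421
= 69.169070 + 52.590711 = 121.759781 Da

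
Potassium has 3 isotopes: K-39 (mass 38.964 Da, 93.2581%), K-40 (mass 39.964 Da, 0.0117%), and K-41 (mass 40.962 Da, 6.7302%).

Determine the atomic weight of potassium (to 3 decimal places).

39.099 Da

The abundance-weighted mean is 0.932581 × 38.964 + 0.000117 × 39.964 + 0.067302 × 40.962
= 36.3371 + 0.0047 + 2.7568 = 39.0986 Da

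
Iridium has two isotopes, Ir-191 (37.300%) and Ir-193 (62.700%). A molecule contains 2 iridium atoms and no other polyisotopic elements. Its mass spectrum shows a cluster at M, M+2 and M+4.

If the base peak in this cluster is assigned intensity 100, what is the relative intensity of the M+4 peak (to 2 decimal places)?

Term probabilities: M 0.1391, M+2 0.4677, M+4 0.3931. Base peak = M+2.
P(M+2) = C(2,1) × 0.37300^1 × 0.62700^1 = 2 × 0.3730 × 0.6270 = 0.467742 (base)
P(M+4) = C(2,2) × 0.37300^0 × 0.62700^2 = 1 × 1.0000 × 0.393129 = 0.393129
Relative intensity = 0.393129 / 0.467742 × 100 = 84.05

84.05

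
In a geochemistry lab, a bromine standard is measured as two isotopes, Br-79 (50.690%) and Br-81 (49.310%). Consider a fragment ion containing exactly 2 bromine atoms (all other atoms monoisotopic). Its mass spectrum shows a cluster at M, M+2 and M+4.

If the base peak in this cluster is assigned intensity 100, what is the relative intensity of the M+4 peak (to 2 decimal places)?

48.64

(0.50690 + 0.49310)^2 gives M 0.2569, M+2 0.4999, M+4 0.2431; the largest is M+2.
P(M+2) = C(2,1) × 0.50690^1 × 0.49310^1 = 2 × 0.5069 × 0.4931 = 0.499905 (base)
P(M+4) = C(2,2) × 0.50690^0 × 0.49310^2 = 1 × 1.0000 × 0.24314761 = 0.243148
Relative intensity = 0.243148 / 0.499905 × 100 = 48.64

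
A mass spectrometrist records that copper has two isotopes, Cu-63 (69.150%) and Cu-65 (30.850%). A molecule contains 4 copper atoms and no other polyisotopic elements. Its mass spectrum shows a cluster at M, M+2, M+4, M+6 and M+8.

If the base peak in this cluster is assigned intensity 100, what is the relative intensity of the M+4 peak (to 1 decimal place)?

(0.69150 + 0.30850)^4 gives M 0.2286, M+2 0.4080, M+4 0.2731, M+6 0.0812, M+8 0.0091; the largest is M+2.
P(M+2) = C(4,1) × 0.69150^3 × 0.30850^1 = 4 × 0.33065611 × 0.3085 = 0.408030 (base)
P(M+4) = C(4,2) × 0.69150^2 × 0.30850^2 = 6 × 0.47817225 × 0.09517225 = 0.273052
Relative intensity = 0.273052 / 0.408030 × 100 = 66.9

66.9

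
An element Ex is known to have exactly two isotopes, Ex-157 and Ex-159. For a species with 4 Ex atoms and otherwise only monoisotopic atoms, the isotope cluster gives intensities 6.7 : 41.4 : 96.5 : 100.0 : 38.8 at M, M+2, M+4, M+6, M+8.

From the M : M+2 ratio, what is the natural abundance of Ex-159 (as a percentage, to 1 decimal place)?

60.7%

If p is the fraction of Ex that is Ex-157, then I(M+2)/I(M) = [C(4,1)·p^3·(1−p)] / p^4 = 4·(1−p)/p = 41.4/6.7 = 6.1791
(1−p)/p = 6.1791/4 = 1.5448  ⇒  p = 1/(1 + 1.5448) = 0.3930
Ex-157: 39.3%, Ex-159: 60.7%.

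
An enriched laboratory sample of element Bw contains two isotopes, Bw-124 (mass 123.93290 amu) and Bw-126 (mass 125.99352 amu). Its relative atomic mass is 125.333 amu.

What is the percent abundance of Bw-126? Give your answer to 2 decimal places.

67.95%

Let x be the fractional abundance of Bw-124; then Bw-126 has abundance 1 − x.
123.93290·x + 125.99352·(1 − x) = 125.333
(123.93290 − 125.99352)·x = 125.333 − 125.99352
x = -0.66052 / -2.06062 = 0.32054 → 32.05% Bw-124, 67.95% Bw-126.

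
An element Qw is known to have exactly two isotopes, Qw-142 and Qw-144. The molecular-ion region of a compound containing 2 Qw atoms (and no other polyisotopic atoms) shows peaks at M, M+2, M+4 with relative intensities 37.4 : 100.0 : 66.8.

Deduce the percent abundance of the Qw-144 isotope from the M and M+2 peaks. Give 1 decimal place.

Write p for the Qw-142 fraction. I(M+2)/I(M) = [C(2,1)·p^1·(1−p)] / p^2 = 2·(1−p)/p = 100.0/37.4 = 2.6738
(1−p)/p = 2.6738/2 = 1.3369  ⇒  p = 1/(1 + 1.3369) = 0.4279
Qw-142: 42.8%, Qw-144: 57.2%.

57.2%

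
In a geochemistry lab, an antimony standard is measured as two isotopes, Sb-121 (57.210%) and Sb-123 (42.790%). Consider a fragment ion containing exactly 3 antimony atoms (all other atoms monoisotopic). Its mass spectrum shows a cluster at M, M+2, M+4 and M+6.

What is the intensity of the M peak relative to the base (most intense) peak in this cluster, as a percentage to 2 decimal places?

Binomial terms of (0.57210 + 0.42790)^3: M 0.1872, M+2 0.4202, M+4 0.3143, M+6 0.0783 → M+2 is the base peak.
P(M+2) = C(3,1) × 0.57210^2 × 0.42790^1 = 3 × 0.32729841 × 0.4279 = 0.420153 (base)
P(M) = C(3,0) × 0.57210^3 × 0.42790^0 = 1 × 0.18724742 × 1.0000 = 0.187247
Relative intensity = 0.187247 / 0.420153 × 100 = 44.57

44.57%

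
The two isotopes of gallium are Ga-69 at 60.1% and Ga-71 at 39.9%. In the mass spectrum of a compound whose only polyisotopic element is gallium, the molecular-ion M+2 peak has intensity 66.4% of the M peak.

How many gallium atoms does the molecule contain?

The M+2/M ratio from n Ga atoms is n · q/p = n · 0.399/0.601.
n = 0.664 × 0.601/0.399 = 1.00 ≈ 1

1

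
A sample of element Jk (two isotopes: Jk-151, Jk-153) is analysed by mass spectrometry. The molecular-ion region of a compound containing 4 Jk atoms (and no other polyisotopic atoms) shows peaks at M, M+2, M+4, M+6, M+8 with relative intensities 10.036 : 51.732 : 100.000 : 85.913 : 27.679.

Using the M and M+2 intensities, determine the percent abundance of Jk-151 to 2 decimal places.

Let p = fractional abundance of Jk-151. I(M+2)/I(M) = [C(4,1)·p^3·(1−p)] / p^4 = 4·(1−p)/p = 51.732/10.036 = 5.1546
(1−p)/p = 5.1546/4 = 1.2887  ⇒  p = 1/(1 + 1.2887) = 0.4369
Jk-151: 43.69%, Jk-153: 56.31%.

43.69%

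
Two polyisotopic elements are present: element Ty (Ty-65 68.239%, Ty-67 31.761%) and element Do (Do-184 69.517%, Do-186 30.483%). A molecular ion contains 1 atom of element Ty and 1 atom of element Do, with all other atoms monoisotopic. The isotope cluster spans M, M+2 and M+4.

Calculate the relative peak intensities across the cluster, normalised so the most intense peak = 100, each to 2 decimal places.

Element Ty pattern (n=1): 0.68239 : 0.31761
Element Do pattern (n=1): 0.69517 : 0.30483
Convolve the two distributions (both contribute in 2-u steps):
  M: 0.68239×0.69517 = 0.474377
  M+2: 0.68239×0.30483 + 0.31761×0.69517 = 0.428806
  M+4: 0.31761×0.30483 = 0.096817
Scale to base peak (0.474377) = 100: 100.00 : 90.39 : 20.41

100.00 : 90.39 : 20.41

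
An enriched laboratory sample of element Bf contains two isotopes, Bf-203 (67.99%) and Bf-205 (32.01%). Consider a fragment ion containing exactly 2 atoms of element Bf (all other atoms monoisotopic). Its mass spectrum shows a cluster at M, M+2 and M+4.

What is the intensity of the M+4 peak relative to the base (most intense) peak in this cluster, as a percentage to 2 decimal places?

Binomial terms of (0.6799 + 0.3201)^2: M 0.4623, M+2 0.4353, M+4 0.1025 → M is the base peak.
P(M) = C(2,0) × 0.6799^2 × 0.3201^0 = 1 × 0.46226401 × 1.0000 = 0.462264 (base)
P(M+4) = C(2,2) × 0.6799^0 × 0.3201^2 = 1 × 1.0000 × 0.10246401 = 0.102464
Relative intensity = 0.102464 / 0.462264 × 100 = 22.17

22.17%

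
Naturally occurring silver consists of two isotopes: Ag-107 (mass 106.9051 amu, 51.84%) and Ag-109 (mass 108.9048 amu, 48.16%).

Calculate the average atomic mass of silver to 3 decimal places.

Average mass = Σ (abundance × isotope mass) = 0.5184 × 106.9051 + 0.4816 × 108.9048
= 55.41960 + 52.44855 = 107.86815 amu

107.868 amu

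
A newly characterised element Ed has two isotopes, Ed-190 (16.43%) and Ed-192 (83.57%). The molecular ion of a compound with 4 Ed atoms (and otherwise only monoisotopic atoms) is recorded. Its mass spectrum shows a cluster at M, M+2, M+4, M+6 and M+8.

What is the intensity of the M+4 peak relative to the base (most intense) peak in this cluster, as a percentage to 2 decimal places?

23.19%

(0.1643 + 0.8357)^4 gives M 0.0007, M+2 0.0148, M+4 0.1131, M+6 0.3836, M+8 0.4878; the largest is M+8.
P(M+8) = C(4,4) × 0.1643^0 × 0.8357^4 = 1 × 1.0000 × 0.48775486 = 0.487755 (base)
P(M+4) = C(4,2) × 0.1643^2 × 0.8357^2 = 6 × 0.02699449 × 0.69839449 = 0.113117
Relative intensity = 0.113117 / 0.487755 × 100 = 23.19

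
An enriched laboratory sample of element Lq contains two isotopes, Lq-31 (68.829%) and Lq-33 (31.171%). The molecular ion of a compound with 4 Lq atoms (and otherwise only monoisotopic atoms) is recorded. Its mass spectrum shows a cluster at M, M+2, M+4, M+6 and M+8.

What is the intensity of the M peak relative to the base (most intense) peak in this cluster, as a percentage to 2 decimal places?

(0.68829 + 0.31171)^4 gives M 0.2244, M+2 0.4066, M+4 0.2762, M+6 0.0834, M+8 0.0094; the largest is M+2.
P(M+2) = C(4,1) × 0.68829^3 × 0.31171^1 = 4 × 0.32607265 × 0.31171 = 0.406560 (base)
P(M) = C(4,0) × 0.68829^4 × 0.31171^0 = 1 × 0.22443255 × 1.0000 = 0.224433
Relative intensity = 0.224433 / 0.406560 × 100 = 55.20

55.20%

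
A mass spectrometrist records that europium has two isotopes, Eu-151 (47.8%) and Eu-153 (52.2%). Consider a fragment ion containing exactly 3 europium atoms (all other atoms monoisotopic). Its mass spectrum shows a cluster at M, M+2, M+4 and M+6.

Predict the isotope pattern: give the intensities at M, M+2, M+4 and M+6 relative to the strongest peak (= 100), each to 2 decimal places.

27.95 : 91.57 : 100.00 : 36.40

The 3 Eu atoms are independent, so intensities follow the terms of (0.478 + 0.522)^3.
P(M) = 0.478^3 = 0.109215
P(M+2) = 3 × 0.478^2 × 0.522^1 = 0.357806
P(M+4) = 3 × 0.478^1 × 0.522^2 = 0.390742
P(M+6) = 0.522^3 = 0.142237
The M+4 peak is largest (0.390742); scaling to 100 gives 27.95 : 91.57 : 100.00 : 36.40.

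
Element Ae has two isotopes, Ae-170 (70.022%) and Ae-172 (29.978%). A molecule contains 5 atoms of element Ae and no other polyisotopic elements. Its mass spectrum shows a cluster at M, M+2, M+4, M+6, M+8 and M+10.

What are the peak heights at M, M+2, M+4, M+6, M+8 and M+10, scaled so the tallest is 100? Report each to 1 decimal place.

46.7 : 100.0 : 85.6 : 36.7 : 7.8 : 0.7

The 5 Ae atoms are independent, so intensities follow the terms of (0.70022 + 0.29978)^5.
P(M) = 0.70022^5 = 0.168334
P(M+2) = 5 × 0.70022^4 × 0.29978^1 = 0.360339
P(M+4) = 10 × 0.70022^3 × 0.29978^2 = 0.308538
P(M+6) = 10 × 0.70022^2 × 0.29978^3 = 0.132092
P(M+8) = 5 × 0.70022^1 × 0.29978^4 = 0.028276
P(M+10) = 0.29978^5 = 0.002421
The M+2 peak is largest (0.360339); scaling to 100 gives 46.7 : 100.0 : 85.6 : 36.7 : 7.8 : 0.7.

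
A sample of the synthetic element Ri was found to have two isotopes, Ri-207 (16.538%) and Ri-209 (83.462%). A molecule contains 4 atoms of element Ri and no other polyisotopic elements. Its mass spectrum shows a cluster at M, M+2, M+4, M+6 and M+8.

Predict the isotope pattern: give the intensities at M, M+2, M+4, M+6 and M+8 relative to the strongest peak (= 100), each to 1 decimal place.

0.2 : 3.1 : 23.6 : 79.3 : 100.0

Each Ri atom is independently Ri-207 (p = 0.16538) or Ri-209 (q = 0.83462); the cluster is the binomial expansion (p + q)^4.
P(M) = 0.16538^4 = 0.000748
P(M+2) = 4 × 0.16538^3 × 0.83462^1 = 0.015101
P(M+4) = 6 × 0.16538^2 × 0.83462^2 = 0.114313
P(M+6) = 4 × 0.16538^1 × 0.83462^3 = 0.384600
P(M+8) = 0.83462^4 = 0.485238
The M+8 peak is largest (0.485238); scaling to 100 gives 0.2 : 3.1 : 23.6 : 79.3 : 100.0.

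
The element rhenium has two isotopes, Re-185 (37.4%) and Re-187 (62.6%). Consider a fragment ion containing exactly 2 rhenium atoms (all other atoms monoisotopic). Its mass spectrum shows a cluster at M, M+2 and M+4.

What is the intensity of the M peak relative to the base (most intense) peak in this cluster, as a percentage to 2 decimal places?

29.87%

Binomial terms of (0.374 + 0.626)^2: M 0.1399, M+2 0.4682, M+4 0.3919 → M+2 is the base peak.
P(M+2) = C(2,1) × 0.374^1 × 0.626^1 = 2 × 0.3740 × 0.6260 = 0.468248 (base)
P(M) = C(2,0) × 0.374^2 × 0.626^0 = 1 × 0.139876 × 1.0000 = 0.139876
Relative intensity = 0.139876 / 0.468248 × 100 = 29.87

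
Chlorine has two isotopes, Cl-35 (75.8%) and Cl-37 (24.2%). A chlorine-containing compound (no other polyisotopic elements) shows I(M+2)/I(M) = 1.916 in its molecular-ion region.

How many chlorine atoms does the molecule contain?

6

For n independent Cl atoms, I(M+2)/I(M) = n · (abundance Cl-37) / (abundance Cl-35) = n · 0.242/0.758.
n = 1.916 × 0.758/0.242 = 6.00 ≈ 6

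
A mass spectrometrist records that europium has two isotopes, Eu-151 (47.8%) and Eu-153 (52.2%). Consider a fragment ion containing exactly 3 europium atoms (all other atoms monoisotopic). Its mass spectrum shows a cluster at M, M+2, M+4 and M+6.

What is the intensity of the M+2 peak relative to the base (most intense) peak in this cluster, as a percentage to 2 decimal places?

91.57%

Binomial terms of (0.478 + 0.522)^3: M 0.1092, M+2 0.3578, M+4 0.3907, M+6 0.1422 → M+4 is the base peak.
P(M+4) = C(3,2) × 0.478^1 × 0.522^2 = 3 × 0.4780 × 0.272484 = 0.390742 (base)
P(M+2) = C(3,1) × 0.478^2 × 0.522^1 = 3 × 0.228484 × 0.5220 = 0.357806
Relative intensity = 0.357806 / 0.390742 × 100 = 91.57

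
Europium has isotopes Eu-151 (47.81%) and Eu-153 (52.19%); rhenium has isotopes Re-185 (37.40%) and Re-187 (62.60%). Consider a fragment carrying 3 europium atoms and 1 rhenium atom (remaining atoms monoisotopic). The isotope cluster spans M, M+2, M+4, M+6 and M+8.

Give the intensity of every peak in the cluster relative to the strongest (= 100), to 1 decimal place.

Europium pattern (n=3): 0.10928391 : 0.3578871 : 0.39067407 : 0.14215492
Rhenium pattern (n=1): 0.3740 : 0.6260
Convolve the two distributions (both contribute in 2-u steps):
  M: 0.10928391×0.3740 = 0.040872
  M+2: 0.10928391×0.6260 + 0.3578871×0.3740 = 0.202262
  M+4: 0.3578871×0.6260 + 0.39067407×0.3740 = 0.370149
  M+6: 0.39067407×0.6260 + 0.14215492×0.3740 = 0.297728
  M+8: 0.14215492×0.6260 = 0.088989
Scale to base peak (0.370149) = 100: 11.0 : 54.6 : 100.0 : 80.4 : 24.0

11.0 : 54.6 : 100.0 : 80.4 : 24.0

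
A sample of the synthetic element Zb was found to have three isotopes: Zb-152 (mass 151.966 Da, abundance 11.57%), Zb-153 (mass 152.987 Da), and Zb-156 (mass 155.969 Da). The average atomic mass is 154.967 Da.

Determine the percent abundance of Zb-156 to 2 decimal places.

70.36%

The remaining 88.43% is split between Zb-153 (fraction x) and Zb-156 (fraction 0.8843 − x).
Substituting: 152.987x + 155.969(0.8843 − x) = 137.3845338
(152.987 − 155.969)x = -0.5388529  ⇒  x = 0.18070, y = 0.70360
Zb-153: 18.07%, Zb-156: 70.36%.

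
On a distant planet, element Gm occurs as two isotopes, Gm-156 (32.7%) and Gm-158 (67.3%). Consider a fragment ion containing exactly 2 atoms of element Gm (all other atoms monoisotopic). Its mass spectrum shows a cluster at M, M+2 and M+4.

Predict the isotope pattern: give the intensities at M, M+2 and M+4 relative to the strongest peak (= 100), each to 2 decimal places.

23.61 : 97.18 : 100.00

Expanding (0.327 + 0.673)^2:
P(M) = 0.327^2 = 0.106929
P(M+2) = 2 × 0.327^1 × 0.673^1 = 0.440142
P(M+4) = 0.673^2 = 0.452929
The M+4 peak is largest (0.452929); scaling to 100 gives 23.61 : 97.18 : 100.00.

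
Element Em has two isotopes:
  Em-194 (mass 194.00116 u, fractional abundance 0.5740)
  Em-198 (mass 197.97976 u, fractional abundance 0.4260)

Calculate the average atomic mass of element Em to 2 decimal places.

Average mass = Σ (abundance × isotope mass) = 0.5740 × 194.00116 + 0.4260 × 197.97976
= 111.356666 + 84.339378 = 195.696044 u

195.70 u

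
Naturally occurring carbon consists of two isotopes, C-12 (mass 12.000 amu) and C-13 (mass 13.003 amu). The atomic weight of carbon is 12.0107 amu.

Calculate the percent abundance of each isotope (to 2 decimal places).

Let x be the fractional abundance of C-12; then C-13 has abundance 1 − x.
12.000·x + 13.003·(1 − x) = 12.0107
(12.000 − 13.003)·x = 12.0107 − 13.003
x = -0.9923 / -1.003 = 0.98933 → 98.93% C-12, 1.07% C-13.

C-12: 98.93%, C-13: 1.07%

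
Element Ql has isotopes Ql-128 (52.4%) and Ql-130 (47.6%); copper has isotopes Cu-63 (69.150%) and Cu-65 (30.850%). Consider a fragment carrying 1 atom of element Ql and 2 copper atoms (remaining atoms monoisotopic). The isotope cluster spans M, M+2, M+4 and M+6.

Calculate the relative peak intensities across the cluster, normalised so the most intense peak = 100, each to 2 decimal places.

55.54 : 100.00 : 56.07 : 10.04

Element Ql pattern (n=1): 0.5240 : 0.4760
Copper pattern (n=2): 0.47817225 : 0.4266555 : 0.09517225
Convolve the two distributions (both contribute in 2-u steps):
  M: 0.5240×0.47817225 = 0.250562
  M+2: 0.5240×0.4266555 + 0.4760×0.47817225 = 0.451177
  M+4: 0.5240×0.09517225 + 0.4760×0.4266555 = 0.252958
  M+6: 0.4760×0.09517225 = 0.045302
Scale to base peak (0.451177) = 100: 55.54 : 100.00 : 56.07 : 10.04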